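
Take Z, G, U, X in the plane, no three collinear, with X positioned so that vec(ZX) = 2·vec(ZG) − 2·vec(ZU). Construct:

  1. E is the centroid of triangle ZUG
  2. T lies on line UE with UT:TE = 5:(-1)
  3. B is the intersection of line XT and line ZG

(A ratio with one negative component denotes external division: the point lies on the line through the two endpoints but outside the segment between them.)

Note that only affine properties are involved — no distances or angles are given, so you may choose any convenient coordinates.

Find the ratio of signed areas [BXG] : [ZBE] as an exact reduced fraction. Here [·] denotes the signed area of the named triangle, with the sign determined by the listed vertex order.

Choose coordinates Z = (0, 0), G = (1, 0), U = (0, 1), X = (2, -2).
1. E is the centroid of triangle ZUG ⇒ E = (1/3, 1/3)
2. T lies on line UE with UT:TE = 5:(-1) ⇒ T = (5/12, 1/6)
3. B is the intersection of line XT and line ZG ⇒ B = (7/13, 0)
2·[BXG] = 12/13, 2·[ZBE] = 7/39
[BXG]:[ZBE] = 12/13:7/39 = 36/7

[BXG]:[ZBE] = 36/7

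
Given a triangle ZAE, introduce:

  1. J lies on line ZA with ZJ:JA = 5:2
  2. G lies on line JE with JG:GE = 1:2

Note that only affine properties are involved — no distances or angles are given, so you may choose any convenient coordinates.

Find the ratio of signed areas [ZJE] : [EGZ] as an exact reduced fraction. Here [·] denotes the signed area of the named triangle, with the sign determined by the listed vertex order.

[ZJE]:[EGZ] = -3/2

Assign Z = (0, 0), A = (1, 0), E = (0, 1) — the answer is frame-independent, so this choice is without loss of generality.
1. J lies on line ZA with ZJ:JA = 5:2 ⇒ J = (5/7, 0)
2. G lies on line JE with JG:GE = 1:2 ⇒ G = (10/21, 1/3)
2·[ZJE] = 5/7, 2·[EGZ] = -10/21
[ZJE]:[EGZ] = 5/7:-10/21 = -3/2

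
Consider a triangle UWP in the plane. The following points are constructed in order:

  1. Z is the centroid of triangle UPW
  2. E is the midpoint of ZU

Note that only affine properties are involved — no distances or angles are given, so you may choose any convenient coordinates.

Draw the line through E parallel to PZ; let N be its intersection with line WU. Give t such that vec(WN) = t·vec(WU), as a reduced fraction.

t = 3/4

Set U = (0, 0), W = (1, 0), P = (0, 1); any affine frame gives the same invariant.
1. Z is the centroid of triangle UPW ⇒ Z = (1/3, 1/3)
2. E is the midpoint of ZU ⇒ E = (1/6, 1/6)
through E parallel to PZ: direction (1/3, -2/3); meets WU at N = (1/4, 0)
N = W + t·(U−W) with t = 3/4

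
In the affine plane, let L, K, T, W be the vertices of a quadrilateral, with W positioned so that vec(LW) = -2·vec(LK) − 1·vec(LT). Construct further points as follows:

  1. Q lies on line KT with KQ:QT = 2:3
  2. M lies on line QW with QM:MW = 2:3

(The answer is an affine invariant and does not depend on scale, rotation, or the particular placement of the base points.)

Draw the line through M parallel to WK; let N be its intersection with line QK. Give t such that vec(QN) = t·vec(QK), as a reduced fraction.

t = 2/5

Choose coordinates L = (0, 0), K = (1, 0), T = (0, 1), W = (-2, -1).
1. Q lies on line KT with KQ:QT = 2:3 ⇒ Q = (3/5, 2/5)
2. M lies on line QW with QM:MW = 2:3 ⇒ M = (-11/25, -4/25)
through M parallel to WK: direction (3, 1); meets QK at N = (19/25, 6/25)
N = Q + t·(K−Q) with t = 2/5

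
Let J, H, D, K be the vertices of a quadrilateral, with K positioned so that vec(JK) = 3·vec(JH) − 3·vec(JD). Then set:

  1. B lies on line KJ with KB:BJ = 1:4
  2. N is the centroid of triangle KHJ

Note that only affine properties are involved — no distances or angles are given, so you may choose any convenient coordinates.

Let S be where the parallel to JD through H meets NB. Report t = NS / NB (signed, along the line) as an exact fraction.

t = -5/16

Choose coordinates J = (0, 0), H = (1, 0), D = (0, 1), K = (3, -3).
1. B lies on line KJ with KB:BJ = 1:4 ⇒ B = (12/5, -12/5)
2. N is the centroid of triangle KHJ ⇒ N = (4/3, -1)
through H parallel to JD: direction (0, 1); meets NB at S = (1, -9/16)
S = N + t·(B−N) with t = -5/16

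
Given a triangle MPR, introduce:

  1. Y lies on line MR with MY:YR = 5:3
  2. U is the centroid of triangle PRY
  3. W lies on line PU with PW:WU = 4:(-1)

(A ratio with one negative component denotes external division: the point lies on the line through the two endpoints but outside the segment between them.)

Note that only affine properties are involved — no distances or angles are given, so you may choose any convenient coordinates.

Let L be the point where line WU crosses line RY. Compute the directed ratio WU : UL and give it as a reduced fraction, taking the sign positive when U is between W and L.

WU:UL = -2/3

Work in coordinates with M = (0, 0), P = (1, 0), R = (0, 1).
1. Y lies on line MR with MY:YR = 5:3 ⇒ Y = (0, 5/8)
2. U is the centroid of triangle PRY ⇒ U = (1/3, 13/24)
3. W lies on line PU with PW:WU = 4:(-1) ⇒ W = (1/9, 13/18)
line WU meets RY at L = (0, 13/16)
U = W + t·(L−W) with t = -2, so WU:UL = -2:3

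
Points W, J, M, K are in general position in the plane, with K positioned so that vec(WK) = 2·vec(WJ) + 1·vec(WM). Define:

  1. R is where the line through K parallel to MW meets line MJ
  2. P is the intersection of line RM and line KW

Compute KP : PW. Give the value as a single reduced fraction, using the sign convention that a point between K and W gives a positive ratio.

KP:PW = 2

Work in coordinates with W = (0, 0), J = (1, 0), M = (0, 1), K = (2, 1).
1. R is where the line through K parallel to MW meets line MJ ⇒ R = (2, -1)
2. P is the intersection of line RM and line KW ⇒ P = (2/3, 1/3)
P = K + t·(W−K) with t = 2/3, so KP:PW = t:(1−t) = 2/3:1/3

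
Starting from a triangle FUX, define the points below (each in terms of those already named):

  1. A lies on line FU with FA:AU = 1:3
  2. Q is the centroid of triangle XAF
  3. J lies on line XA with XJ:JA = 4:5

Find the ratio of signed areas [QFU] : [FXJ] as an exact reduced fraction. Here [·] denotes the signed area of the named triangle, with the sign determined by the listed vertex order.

[QFU]:[FXJ] = -3

Set F = (0, 0), U = (1, 0), X = (0, 1); any affine frame gives the same invariant.
1. A lies on line FU with FA:AU = 1:3 ⇒ A = (1/4, 0)
2. Q is the centroid of triangle XAF ⇒ Q = (1/12, 1/3)
3. J lies on line XA with XJ:JA = 4:5 ⇒ J = (1/9, 5/9)
2·[QFU] = 1/3, 2·[FXJ] = -1/9
[QFU]:[FXJ] = 1/3:-1/9 = -3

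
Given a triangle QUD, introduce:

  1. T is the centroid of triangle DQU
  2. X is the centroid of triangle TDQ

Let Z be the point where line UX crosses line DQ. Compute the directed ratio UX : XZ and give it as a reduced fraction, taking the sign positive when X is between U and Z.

UX:XZ = 8

Work in coordinates with Q = (0, 0), U = (1, 0), D = (0, 1).
1. T is the centroid of triangle DQU ⇒ T = (1/3, 1/3)
2. X is the centroid of triangle TDQ ⇒ X = (1/9, 4/9)
line UX meets DQ at Z = (0, 1/2)
X = U + t·(Z−U) with t = 8/9, so UX:XZ = 8/9:1/9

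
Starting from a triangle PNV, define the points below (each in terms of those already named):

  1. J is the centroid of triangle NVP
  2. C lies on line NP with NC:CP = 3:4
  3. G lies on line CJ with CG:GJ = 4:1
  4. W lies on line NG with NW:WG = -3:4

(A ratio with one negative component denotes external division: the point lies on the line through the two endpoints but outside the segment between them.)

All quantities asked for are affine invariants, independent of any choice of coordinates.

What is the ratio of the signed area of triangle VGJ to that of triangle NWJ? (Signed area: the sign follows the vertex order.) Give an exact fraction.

Set P = (0, 0), N = (1, 0), V = (0, 1); any affine frame gives the same invariant.
1. J is the centroid of triangle NVP ⇒ J = (1/3, 1/3)
2. C lies on line NP with NC:CP = 3:4 ⇒ C = (4/7, 0)
3. G lies on line CJ with CG:GJ = 4:1 ⇒ G = (8/21, 4/15)
4. W lies on line NG with NW:WG = -3:4 ⇒ W = (20/7, -4/5)
2·[VGJ] = -1/105, 2·[NWJ] = 3/35
[VGJ]:[NWJ] = -1/105:3/35 = -1/9

[VGJ]:[NWJ] = -1/9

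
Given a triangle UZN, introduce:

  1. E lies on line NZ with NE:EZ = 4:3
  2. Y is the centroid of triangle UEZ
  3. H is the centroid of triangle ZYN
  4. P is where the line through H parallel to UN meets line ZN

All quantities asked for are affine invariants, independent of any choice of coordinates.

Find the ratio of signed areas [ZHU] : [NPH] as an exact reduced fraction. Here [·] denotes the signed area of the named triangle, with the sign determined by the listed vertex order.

Choose coordinates U = (0, 0), Z = (1, 0), N = (0, 1).
1. E lies on line NZ with NE:EZ = 4:3 ⇒ E = (4/7, 3/7)
2. Y is the centroid of triangle UEZ ⇒ Y = (11/21, 1/7)
3. H is the centroid of triangle ZYN ⇒ H = (32/63, 8/21)
4. P is where the line through H parallel to UN meets line ZN ⇒ P = (32/63, 31/63)
2·[ZHU] = 8/21, 2·[NPH] = -32/567
[ZHU]:[NPH] = 8/21:-32/567 = -27/4

[ZHU]:[NPH] = -27/4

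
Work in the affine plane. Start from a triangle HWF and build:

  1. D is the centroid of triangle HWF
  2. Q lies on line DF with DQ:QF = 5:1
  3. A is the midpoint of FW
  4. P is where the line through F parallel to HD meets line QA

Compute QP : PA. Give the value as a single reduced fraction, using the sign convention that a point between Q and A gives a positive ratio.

QP:PA = -1/6

Work in coordinates with H = (0, 0), W = (1, 0), F = (0, 1).
1. D is the centroid of triangle HWF ⇒ D = (1/3, 1/3)
2. Q lies on line DF with DQ:QF = 5:1 ⇒ Q = (1/18, 8/9)
3. A is the midpoint of FW ⇒ A = (1/2, 1/2)
4. P is where the line through F parallel to HD meets line QA ⇒ P = (-1/30, 29/30)
P = Q + t·(A−Q) with t = -1/5, so QP:PA = t:(1−t) = -1/5:6/5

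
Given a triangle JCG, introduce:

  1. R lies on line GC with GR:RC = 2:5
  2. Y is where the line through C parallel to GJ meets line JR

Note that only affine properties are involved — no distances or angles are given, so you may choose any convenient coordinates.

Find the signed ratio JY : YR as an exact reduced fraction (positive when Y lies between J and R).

Set J = (0, 0), C = (1, 0), G = (0, 1); any affine frame gives the same invariant.
1. R lies on line GC with GR:RC = 2:5 ⇒ R = (2/7, 5/7)
2. Y is where the line through C parallel to GJ meets line JR ⇒ Y = (1, 5/2)
Y = J + t·(R−J) with t = 7/2, so JY:YR = t:(1−t) = 7/2:-5/2

JY:YR = -7/5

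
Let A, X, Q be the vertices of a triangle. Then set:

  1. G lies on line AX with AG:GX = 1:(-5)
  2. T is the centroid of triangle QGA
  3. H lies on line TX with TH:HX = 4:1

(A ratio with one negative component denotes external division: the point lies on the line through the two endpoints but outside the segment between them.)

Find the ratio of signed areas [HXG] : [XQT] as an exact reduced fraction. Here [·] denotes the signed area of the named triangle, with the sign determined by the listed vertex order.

Work in coordinates with A = (0, 0), X = (1, 0), Q = (0, 1).
1. G lies on line AX with AG:GX = 1:(-5) ⇒ G = (-1/4, 0)
2. T is the centroid of triangle QGA ⇒ T = (-1/12, 1/3)
3. H lies on line TX with TH:HX = 4:1 ⇒ H = (47/60, 1/15)
2·[HXG] = -1/12, 2·[XQT] = 3/4
[HXG]:[XQT] = -1/12:3/4 = -1/9

[HXG]:[XQT] = -1/9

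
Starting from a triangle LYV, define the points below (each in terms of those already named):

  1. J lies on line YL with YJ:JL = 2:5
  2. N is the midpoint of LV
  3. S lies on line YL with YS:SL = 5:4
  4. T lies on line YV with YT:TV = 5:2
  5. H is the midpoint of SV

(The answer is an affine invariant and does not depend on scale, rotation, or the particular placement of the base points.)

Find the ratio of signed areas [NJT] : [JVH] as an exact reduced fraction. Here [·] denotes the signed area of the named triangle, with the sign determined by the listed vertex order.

Set L = (0, 0), Y = (1, 0), V = (0, 1); any affine frame gives the same invariant.
1. J lies on line YL with YJ:JL = 2:5 ⇒ J = (5/7, 0)
2. N is the midpoint of LV ⇒ N = (0, 1/2)
3. S lies on line YL with YS:SL = 5:4 ⇒ S = (4/9, 0)
4. T lies on line YV with YT:TV = 5:2 ⇒ T = (2/7, 5/7)
5. H is the midpoint of SV ⇒ H = (2/9, 1/2)
2·[NJT] = 29/98, 2·[JVH] = 17/126
[NJT]:[JVH] = 29/98:17/126 = 261/119

[NJT]:[JVH] = 261/119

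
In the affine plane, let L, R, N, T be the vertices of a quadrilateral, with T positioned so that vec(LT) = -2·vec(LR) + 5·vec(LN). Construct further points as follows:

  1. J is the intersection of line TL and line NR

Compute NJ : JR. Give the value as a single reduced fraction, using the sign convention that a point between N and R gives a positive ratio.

Work in coordinates with L = (0, 0), R = (1, 0), N = (0, 1), T = (-2, 5).
1. J is the intersection of line TL and line NR ⇒ J = (-2/3, 5/3)
J = N + t·(R−N) with t = -2/3, so NJ:JR = t:(1−t) = -2/3:5/3

NJ:JR = -2/5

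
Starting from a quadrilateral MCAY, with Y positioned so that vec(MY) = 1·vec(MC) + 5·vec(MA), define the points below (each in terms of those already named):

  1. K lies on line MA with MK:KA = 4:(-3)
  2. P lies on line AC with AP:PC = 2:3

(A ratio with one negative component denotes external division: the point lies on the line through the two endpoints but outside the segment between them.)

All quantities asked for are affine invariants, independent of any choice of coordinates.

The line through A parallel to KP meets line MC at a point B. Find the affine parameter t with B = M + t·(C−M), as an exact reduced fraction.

t = 2/17

Choose coordinates M = (0, 0), C = (1, 0), A = (0, 1), Y = (1, 5).
1. K lies on line MA with MK:KA = 4:(-3) ⇒ K = (0, 4)
2. P lies on line AC with AP:PC = 2:3 ⇒ P = (2/5, 3/5)
through A parallel to KP: direction (2/5, -17/5); meets MC at B = (2/17, 0)
B = M + t·(C−M) with t = 2/17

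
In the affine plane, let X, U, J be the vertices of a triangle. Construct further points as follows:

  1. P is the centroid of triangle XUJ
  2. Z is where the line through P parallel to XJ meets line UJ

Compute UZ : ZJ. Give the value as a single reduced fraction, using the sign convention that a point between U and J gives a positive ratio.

Work in coordinates with X = (0, 0), U = (1, 0), J = (0, 1).
1. P is the centroid of triangle XUJ ⇒ P = (1/3, 1/3)
2. Z is where the line through P parallel to XJ meets line UJ ⇒ Z = (1/3, 2/3)
Z = U + t·(J−U) with t = 2/3, so UZ:ZJ = t:(1−t) = 2/3:1/3

UZ:ZJ = 2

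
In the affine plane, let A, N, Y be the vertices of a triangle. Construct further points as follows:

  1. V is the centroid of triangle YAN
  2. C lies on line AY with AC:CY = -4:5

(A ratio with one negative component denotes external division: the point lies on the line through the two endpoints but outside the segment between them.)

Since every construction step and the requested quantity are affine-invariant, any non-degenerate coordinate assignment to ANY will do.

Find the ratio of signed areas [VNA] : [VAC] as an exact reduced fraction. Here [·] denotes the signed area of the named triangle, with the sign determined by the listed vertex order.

[VNA]:[VAC] = -1/4

Set A = (0, 0), N = (1, 0), Y = (0, 1); any affine frame gives the same invariant.
1. V is the centroid of triangle YAN ⇒ V = (1/3, 1/3)
2. C lies on line AY with AC:CY = -4:5 ⇒ C = (0, -4)
2·[VNA] = -1/3, 2·[VAC] = 4/3
[VNA]:[VAC] = -1/3:4/3 = -1/4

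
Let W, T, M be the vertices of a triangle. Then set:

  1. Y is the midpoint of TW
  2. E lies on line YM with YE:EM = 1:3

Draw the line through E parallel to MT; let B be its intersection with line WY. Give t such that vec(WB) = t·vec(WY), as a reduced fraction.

t = 5/4

Choose coordinates W = (0, 0), T = (1, 0), M = (0, 1).
1. Y is the midpoint of TW ⇒ Y = (1/2, 0)
2. E lies on line YM with YE:EM = 1:3 ⇒ E = (3/8, 1/4)
through E parallel to MT: direction (1, -1); meets WY at B = (5/8, 0)
B = W + t·(Y−W) with t = 5/4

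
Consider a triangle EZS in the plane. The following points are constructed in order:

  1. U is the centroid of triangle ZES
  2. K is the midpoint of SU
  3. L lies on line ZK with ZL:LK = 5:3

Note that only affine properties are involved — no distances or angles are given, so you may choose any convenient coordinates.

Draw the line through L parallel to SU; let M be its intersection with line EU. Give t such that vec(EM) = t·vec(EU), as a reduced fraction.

t = 11/8

Set E = (0, 0), Z = (1, 0), S = (0, 1); any affine frame gives the same invariant.
1. U is the centroid of triangle ZES ⇒ U = (1/3, 1/3)
2. K is the midpoint of SU ⇒ K = (1/6, 2/3)
3. L lies on line ZK with ZL:LK = 5:3 ⇒ L = (23/48, 5/12)
through L parallel to SU: direction (1/3, -2/3); meets EU at M = (11/24, 11/24)
M = E + t·(U−E) with t = 11/8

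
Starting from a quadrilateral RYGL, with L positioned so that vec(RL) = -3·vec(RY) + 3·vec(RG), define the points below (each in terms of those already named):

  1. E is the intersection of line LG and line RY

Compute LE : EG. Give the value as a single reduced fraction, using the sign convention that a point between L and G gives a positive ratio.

Set R = (0, 0), Y = (1, 0), G = (0, 1), L = (-3, 3); any affine frame gives the same invariant.
1. E is the intersection of line LG and line RY ⇒ E = (3/2, 0)
E = L + t·(G−L) with t = 3/2, so LE:EG = t:(1−t) = 3/2:-1/2

LE:EG = -3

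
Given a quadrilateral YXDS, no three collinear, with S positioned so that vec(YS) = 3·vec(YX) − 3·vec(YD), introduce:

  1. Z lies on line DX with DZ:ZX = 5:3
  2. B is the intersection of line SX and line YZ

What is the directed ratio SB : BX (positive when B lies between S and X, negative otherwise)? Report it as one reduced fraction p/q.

SB:BX = -8

Work in coordinates with Y = (0, 0), X = (1, 0), D = (0, 1), S = (3, -3).
1. Z lies on line DX with DZ:ZX = 5:3 ⇒ Z = (5/8, 3/8)
2. B is the intersection of line SX and line YZ ⇒ B = (5/7, 3/7)
B = S + t·(X−S) with t = 8/7, so SB:BX = t:(1−t) = 8/7:-1/7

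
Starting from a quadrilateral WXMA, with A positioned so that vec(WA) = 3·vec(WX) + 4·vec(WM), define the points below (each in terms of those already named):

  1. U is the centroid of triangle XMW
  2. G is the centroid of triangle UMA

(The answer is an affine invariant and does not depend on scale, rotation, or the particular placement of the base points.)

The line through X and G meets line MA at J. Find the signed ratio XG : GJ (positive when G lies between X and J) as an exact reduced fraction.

XG:GJ = 5

Set W = (0, 0), X = (1, 0), M = (0, 1), A = (3, 4); any affine frame gives the same invariant.
1. U is the centroid of triangle XMW ⇒ U = (1/3, 1/3)
2. G is the centroid of triangle UMA ⇒ G = (10/9, 16/9)
line XG meets MA at J = (17/15, 32/15)
G = X + t·(J−X) with t = 5/6, so XG:GJ = 5/6:1/6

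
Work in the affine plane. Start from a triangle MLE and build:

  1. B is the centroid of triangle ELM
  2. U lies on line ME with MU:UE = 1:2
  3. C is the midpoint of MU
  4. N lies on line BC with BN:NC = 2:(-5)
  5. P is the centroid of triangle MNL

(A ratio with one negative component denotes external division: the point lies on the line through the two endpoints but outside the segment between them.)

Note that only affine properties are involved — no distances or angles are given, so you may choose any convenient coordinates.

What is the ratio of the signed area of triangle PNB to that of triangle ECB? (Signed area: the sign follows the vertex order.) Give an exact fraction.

Choose coordinates M = (0, 0), L = (1, 0), E = (0, 1).
1. B is the centroid of triangle ELM ⇒ B = (1/3, 1/3)
2. U lies on line ME with MU:UE = 1:2 ⇒ U = (0, 1/3)
3. C is the midpoint of MU ⇒ C = (0, 1/6)
4. N lies on line BC with BN:NC = 2:(-5) ⇒ N = (5/9, 4/9)
5. P is the centroid of triangle MNL ⇒ P = (14/27, 4/27)
2·[PNB] = 5/81, 2·[ECB] = 5/18
[PNB]:[ECB] = 5/81:5/18 = 2/9

[PNB]:[ECB] = 2/9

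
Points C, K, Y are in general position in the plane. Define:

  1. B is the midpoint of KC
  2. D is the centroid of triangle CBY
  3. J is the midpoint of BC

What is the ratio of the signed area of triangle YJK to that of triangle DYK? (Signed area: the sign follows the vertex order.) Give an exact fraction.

[YJK]:[DYK] = -3/2

Set C = (0, 0), K = (1, 0), Y = (0, 1); any affine frame gives the same invariant.
1. B is the midpoint of KC ⇒ B = (1/2, 0)
2. D is the centroid of triangle CBY ⇒ D = (1/6, 1/3)
3. J is the midpoint of BC ⇒ J = (1/4, 0)
2·[YJK] = 3/4, 2·[DYK] = -1/2
[YJK]:[DYK] = 3/4:-1/2 = -3/2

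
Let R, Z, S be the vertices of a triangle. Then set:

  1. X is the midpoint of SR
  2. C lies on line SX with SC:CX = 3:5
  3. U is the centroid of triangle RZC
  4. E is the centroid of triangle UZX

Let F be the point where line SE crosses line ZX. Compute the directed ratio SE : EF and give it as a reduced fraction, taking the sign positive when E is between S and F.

Assign R = (0, 0), Z = (1, 0), S = (0, 1) — the answer is frame-independent, so this choice is without loss of generality.
1. X is the midpoint of SR ⇒ X = (0, 1/2)
2. C lies on line SX with SC:CX = 3:5 ⇒ C = (0, 13/16)
3. U is the centroid of triangle RZC ⇒ U = (1/3, 13/48)
4. E is the centroid of triangle UZX ⇒ E = (4/9, 37/144)
line SE meets ZX at F = (32/75, 43/150)
E = S + t·(F−S) with t = 25/24, so SE:EF = 25/24:-1/24

SE:EF = -25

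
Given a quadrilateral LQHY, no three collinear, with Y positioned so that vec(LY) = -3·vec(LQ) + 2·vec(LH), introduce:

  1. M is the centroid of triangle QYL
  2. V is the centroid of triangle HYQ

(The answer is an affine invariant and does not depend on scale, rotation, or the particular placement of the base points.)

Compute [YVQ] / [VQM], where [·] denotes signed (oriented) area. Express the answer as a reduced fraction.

Work in coordinates with L = (0, 0), Q = (1, 0), H = (0, 1), Y = (-3, 2).
1. M is the centroid of triangle QYL ⇒ M = (-2/3, 2/3)
2. V is the centroid of triangle HYQ ⇒ V = (-2/3, 1)
2·[YVQ] = -2/3, 2·[VQM] = -5/9
[YVQ]:[VQM] = -2/3:-5/9 = 6/5

[YVQ]:[VQM] = 6/5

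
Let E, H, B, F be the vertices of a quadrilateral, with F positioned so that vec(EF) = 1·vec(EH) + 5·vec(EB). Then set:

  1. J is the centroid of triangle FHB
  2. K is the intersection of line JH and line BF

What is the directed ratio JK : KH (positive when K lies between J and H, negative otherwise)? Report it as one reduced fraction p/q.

JK:KH = -1/3

Set E = (0, 0), H = (1, 0), B = (0, 1), F = (1, 5); any affine frame gives the same invariant.
1. J is the centroid of triangle FHB ⇒ J = (2/3, 2)
2. K is the intersection of line JH and line BF ⇒ K = (1/2, 3)
K = J + t·(H−J) with t = -1/2, so JK:KH = t:(1−t) = -1/2:3/2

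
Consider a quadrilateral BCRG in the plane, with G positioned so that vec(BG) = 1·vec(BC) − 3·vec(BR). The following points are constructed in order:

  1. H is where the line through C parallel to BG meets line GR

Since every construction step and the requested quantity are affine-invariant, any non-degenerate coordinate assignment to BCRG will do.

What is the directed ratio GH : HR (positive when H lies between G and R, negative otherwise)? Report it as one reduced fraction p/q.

Assign B = (0, 0), C = (1, 0), R = (0, 1), G = (1, -3) — the answer is frame-independent, so this choice is without loss of generality.
1. H is where the line through C parallel to BG meets line GR ⇒ H = (-2, 9)
H = G + t·(R−G) with t = 3, so GH:HR = t:(1−t) = 3:-2

GH:HR = -3/2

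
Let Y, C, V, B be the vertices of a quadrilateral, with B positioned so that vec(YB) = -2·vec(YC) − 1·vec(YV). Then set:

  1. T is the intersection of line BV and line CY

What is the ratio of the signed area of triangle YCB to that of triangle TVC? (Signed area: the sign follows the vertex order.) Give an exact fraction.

[YCB]:[TVC] = 1/2

Set Y = (0, 0), C = (1, 0), V = (0, 1), B = (-2, -1); any affine frame gives the same invariant.
1. T is the intersection of line BV and line CY ⇒ T = (-1, 0)
2·[YCB] = -1, 2·[TVC] = -2
[YCB]:[TVC] = -1:-2 = 1/2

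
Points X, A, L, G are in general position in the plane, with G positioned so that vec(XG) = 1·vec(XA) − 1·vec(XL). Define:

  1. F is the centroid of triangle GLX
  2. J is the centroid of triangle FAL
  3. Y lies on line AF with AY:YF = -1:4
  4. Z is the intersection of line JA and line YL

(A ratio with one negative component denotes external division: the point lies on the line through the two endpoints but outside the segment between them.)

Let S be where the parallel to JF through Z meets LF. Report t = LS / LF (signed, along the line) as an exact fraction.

Work in coordinates with X = (0, 0), A = (1, 0), L = (0, 1), G = (1, -1).
1. F is the centroid of triangle GLX ⇒ F = (1/3, 0)
2. J is the centroid of triangle FAL ⇒ J = (4/9, 1/3)
3. Y lies on line AF with AY:YF = -1:4 ⇒ Y = (11/9, 0)
4. Z is the intersection of line JA and line YL ⇒ Z = (11/6, -1/2)
through Z parallel to JF: direction (-1/9, -1/3); meets LF at S = (7/6, -5/2)
S = L + t·(F−L) with t = 7/2

t = 7/2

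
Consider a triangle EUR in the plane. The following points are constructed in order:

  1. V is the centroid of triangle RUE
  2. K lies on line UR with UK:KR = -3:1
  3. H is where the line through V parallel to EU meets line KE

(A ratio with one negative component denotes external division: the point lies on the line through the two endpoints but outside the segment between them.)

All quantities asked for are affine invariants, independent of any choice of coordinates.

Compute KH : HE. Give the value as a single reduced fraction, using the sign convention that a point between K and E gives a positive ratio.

KH:HE = 7/2

Work in coordinates with E = (0, 0), U = (1, 0), R = (0, 1).
1. V is the centroid of triangle RUE ⇒ V = (1/3, 1/3)
2. K lies on line UR with UK:KR = -3:1 ⇒ K = (-1/2, 3/2)
3. H is where the line through V parallel to EU meets line KE ⇒ H = (-1/9, 1/3)
H = K + t·(E−K) with t = 7/9, so KH:HE = t:(1−t) = 7/9:2/9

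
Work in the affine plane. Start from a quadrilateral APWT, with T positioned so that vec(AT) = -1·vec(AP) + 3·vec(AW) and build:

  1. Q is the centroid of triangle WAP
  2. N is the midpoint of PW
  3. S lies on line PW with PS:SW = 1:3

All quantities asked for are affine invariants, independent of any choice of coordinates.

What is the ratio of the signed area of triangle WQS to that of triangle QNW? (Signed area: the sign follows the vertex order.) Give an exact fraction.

[WQS]:[QNW] = 3/2

Choose coordinates A = (0, 0), P = (1, 0), W = (0, 1), T = (-1, 3).
1. Q is the centroid of triangle WAP ⇒ Q = (1/3, 1/3)
2. N is the midpoint of PW ⇒ N = (1/2, 1/2)
3. S lies on line PW with PS:SW = 1:3 ⇒ S = (3/4, 1/4)
2·[WQS] = 1/4, 2·[QNW] = 1/6
[WQS]:[QNW] = 1/4:1/6 = 3/2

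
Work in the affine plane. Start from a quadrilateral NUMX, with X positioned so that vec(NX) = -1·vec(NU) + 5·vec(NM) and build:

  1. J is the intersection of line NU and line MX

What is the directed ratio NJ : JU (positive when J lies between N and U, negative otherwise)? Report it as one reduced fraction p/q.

Choose coordinates N = (0, 0), U = (1, 0), M = (0, 1), X = (-1, 5).
1. J is the intersection of line NU and line MX ⇒ J = (1/4, 0)
J = N + t·(U−N) with t = 1/4, so NJ:JU = t:(1−t) = 1/4:3/4

NJ:JU = 1/3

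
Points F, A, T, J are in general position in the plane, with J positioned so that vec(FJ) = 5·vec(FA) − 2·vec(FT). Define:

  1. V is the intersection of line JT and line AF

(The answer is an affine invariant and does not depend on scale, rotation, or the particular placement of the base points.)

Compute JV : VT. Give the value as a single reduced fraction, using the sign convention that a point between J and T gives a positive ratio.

Choose coordinates F = (0, 0), A = (1, 0), T = (0, 1), J = (5, -2).
1. V is the intersection of line JT and line AF ⇒ V = (5/3, 0)
V = J + t·(T−J) with t = 2/3, so JV:VT = t:(1−t) = 2/3:1/3

JV:VT = 2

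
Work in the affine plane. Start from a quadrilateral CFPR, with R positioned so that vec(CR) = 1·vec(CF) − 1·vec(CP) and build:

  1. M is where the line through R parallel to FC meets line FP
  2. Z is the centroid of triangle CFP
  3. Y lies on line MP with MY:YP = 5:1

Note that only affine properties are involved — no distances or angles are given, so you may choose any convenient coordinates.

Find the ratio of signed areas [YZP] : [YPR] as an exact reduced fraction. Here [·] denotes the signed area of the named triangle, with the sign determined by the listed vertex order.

[YZP]:[YPR] = -1/3

Choose coordinates C = (0, 0), F = (1, 0), P = (0, 1), R = (1, -1).
1. M is where the line through R parallel to FC meets line FP ⇒ M = (2, -1)
2. Z is the centroid of triangle CFP ⇒ Z = (1/3, 1/3)
3. Y lies on line MP with MY:YP = 5:1 ⇒ Y = (1/3, 2/3)
2·[YZP] = -1/9, 2·[YPR] = 1/3
[YZP]:[YPR] = -1/9:1/3 = -1/3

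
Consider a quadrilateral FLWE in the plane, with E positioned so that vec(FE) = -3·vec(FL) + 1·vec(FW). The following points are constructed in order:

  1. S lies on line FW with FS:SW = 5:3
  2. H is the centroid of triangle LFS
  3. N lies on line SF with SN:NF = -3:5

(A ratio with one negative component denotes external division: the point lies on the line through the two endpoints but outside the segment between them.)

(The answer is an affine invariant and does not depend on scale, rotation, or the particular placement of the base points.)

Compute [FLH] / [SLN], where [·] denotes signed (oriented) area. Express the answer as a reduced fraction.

[FLH]:[SLN] = 2/9

Set F = (0, 0), L = (1, 0), W = (0, 1), E = (-3, 1); any affine frame gives the same invariant.
1. S lies on line FW with FS:SW = 5:3 ⇒ S = (0, 5/8)
2. H is the centroid of triangle LFS ⇒ H = (1/3, 5/24)
3. N lies on line SF with SN:NF = -3:5 ⇒ N = (0, 25/16)
2·[FLH] = 5/24, 2·[SLN] = 15/16
[FLH]:[SLN] = 5/24:15/16 = 2/9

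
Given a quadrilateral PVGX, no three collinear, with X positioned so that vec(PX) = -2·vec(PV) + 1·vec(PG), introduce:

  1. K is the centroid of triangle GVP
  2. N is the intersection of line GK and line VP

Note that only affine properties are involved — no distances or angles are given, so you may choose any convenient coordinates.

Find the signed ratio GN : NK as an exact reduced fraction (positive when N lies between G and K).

Assign P = (0, 0), V = (1, 0), G = (0, 1), X = (-2, 1) — the answer is frame-independent, so this choice is without loss of generality.
1. K is the centroid of triangle GVP ⇒ K = (1/3, 1/3)
2. N is the intersection of line GK and line VP ⇒ N = (1/2, 0)
N = G + t·(K−G) with t = 3/2, so GN:NK = t:(1−t) = 3/2:-1/2

GN:NK = -3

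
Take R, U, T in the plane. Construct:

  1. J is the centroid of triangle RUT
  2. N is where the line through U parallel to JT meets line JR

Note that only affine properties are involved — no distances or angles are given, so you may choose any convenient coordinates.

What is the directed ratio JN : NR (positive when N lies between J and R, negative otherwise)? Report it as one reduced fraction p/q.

JN:NR = -1/2

Choose coordinates R = (0, 0), U = (1, 0), T = (0, 1).
1. J is the centroid of triangle RUT ⇒ J = (1/3, 1/3)
2. N is where the line through U parallel to JT meets line JR ⇒ N = (2/3, 2/3)
N = J + t·(R−J) with t = -1, so JN:NR = t:(1−t) = -1:2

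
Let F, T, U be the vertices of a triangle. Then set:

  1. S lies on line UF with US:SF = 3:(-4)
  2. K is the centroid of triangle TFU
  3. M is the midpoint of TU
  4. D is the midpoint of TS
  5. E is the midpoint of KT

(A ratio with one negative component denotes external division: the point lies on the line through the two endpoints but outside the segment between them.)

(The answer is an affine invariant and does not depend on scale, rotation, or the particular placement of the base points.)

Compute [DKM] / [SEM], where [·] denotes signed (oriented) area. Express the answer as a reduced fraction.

[DKM]:[SEM] = -3/5

Assign F = (0, 0), T = (1, 0), U = (0, 1) — the answer is frame-independent, so this choice is without loss of generality.
1. S lies on line UF with US:SF = 3:(-4) ⇒ S = (0, 4)
2. K is the centroid of triangle TFU ⇒ K = (1/3, 1/3)
3. M is the midpoint of TU ⇒ M = (1/2, 1/2)
4. D is the midpoint of TS ⇒ D = (1/2, 2)
5. E is the midpoint of KT ⇒ E = (2/3, 1/6)
2·[DKM] = 1/4, 2·[SEM] = -5/12
[DKM]:[SEM] = 1/4:-5/12 = -3/5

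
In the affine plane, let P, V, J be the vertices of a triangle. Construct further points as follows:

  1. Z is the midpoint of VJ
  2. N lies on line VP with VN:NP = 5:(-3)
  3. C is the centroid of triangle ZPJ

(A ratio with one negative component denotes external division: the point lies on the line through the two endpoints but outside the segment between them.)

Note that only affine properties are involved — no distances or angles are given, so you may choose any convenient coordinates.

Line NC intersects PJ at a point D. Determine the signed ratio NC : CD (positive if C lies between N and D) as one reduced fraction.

Work in coordinates with P = (0, 0), V = (1, 0), J = (0, 1).
1. Z is the midpoint of VJ ⇒ Z = (1/2, 1/2)
2. N lies on line VP with VN:NP = 5:(-3) ⇒ N = (-3/2, 0)
3. C is the centroid of triangle ZPJ ⇒ C = (1/6, 1/2)
line NC meets PJ at D = (0, 9/20)
C = N + t·(D−N) with t = 10/9, so NC:CD = 10/9:-1/9

NC:CD = -10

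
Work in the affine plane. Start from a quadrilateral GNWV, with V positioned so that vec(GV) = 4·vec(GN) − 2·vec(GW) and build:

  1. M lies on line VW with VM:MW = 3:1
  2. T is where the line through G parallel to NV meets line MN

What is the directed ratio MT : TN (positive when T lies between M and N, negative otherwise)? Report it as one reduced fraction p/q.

Set G = (0, 0), N = (1, 0), W = (0, 1), V = (4, -2); any affine frame gives the same invariant.
1. M lies on line VW with VM:MW = 3:1 ⇒ M = (1, 1/4)
2. T is where the line through G parallel to NV meets line MN ⇒ T = (1, -2/3)
T = M + t·(N−M) with t = 11/3, so MT:TN = t:(1−t) = 11/3:-8/3

MT:TN = -11/8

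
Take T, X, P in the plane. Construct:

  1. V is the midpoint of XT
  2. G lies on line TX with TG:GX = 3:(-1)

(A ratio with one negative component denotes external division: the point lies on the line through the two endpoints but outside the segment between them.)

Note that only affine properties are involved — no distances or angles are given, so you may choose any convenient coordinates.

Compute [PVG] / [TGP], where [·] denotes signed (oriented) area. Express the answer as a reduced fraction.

[PVG]:[TGP] = 2/3

Assign T = (0, 0), X = (1, 0), P = (0, 1) — the answer is frame-independent, so this choice is without loss of generality.
1. V is the midpoint of XT ⇒ V = (1/2, 0)
2. G lies on line TX with TG:GX = 3:(-1) ⇒ G = (3/2, 0)
2·[PVG] = 1, 2·[TGP] = 3/2
[PVG]:[TGP] = 1:3/2 = 2/3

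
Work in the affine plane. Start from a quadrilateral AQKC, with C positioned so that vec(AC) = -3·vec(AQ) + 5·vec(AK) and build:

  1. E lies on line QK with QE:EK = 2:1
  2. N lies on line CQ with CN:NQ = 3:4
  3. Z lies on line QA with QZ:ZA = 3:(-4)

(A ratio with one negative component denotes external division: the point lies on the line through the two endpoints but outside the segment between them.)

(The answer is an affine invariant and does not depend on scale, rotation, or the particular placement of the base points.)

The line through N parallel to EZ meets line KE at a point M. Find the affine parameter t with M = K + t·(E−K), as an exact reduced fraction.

t = -125/21

Assign A = (0, 0), Q = (1, 0), K = (0, 1), C = (-3, 5) — the answer is frame-independent, so this choice is without loss of generality.
1. E lies on line QK with QE:EK = 2:1 ⇒ E = (1/3, 2/3)
2. N lies on line CQ with CN:NQ = 3:4 ⇒ N = (-9/7, 20/7)
3. Z lies on line QA with QZ:ZA = 3:(-4) ⇒ Z = (4, 0)
through N parallel to EZ: direction (11/3, -2/3); meets KE at M = (-125/63, 188/63)
M = K + t·(E−K) with t = -125/21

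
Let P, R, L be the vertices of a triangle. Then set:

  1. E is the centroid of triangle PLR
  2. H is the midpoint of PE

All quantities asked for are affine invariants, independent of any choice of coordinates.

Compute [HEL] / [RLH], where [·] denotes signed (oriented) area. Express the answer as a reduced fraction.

[HEL]:[RLH] = 1/4

Work in coordinates with P = (0, 0), R = (1, 0), L = (0, 1).
1. E is the centroid of triangle PLR ⇒ E = (1/3, 1/3)
2. H is the midpoint of PE ⇒ H = (1/6, 1/6)
2·[HEL] = 1/6, 2·[RLH] = 2/3
[HEL]:[RLH] = 1/6:2/3 = 1/4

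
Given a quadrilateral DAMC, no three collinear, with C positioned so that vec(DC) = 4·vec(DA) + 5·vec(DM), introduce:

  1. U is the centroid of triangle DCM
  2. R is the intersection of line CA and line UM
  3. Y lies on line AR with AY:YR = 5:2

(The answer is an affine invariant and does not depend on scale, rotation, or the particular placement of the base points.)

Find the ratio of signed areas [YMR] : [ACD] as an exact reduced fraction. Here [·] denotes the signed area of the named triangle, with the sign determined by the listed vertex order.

Choose coordinates D = (0, 0), A = (1, 0), M = (0, 1), C = (4, 5).
1. U is the centroid of triangle DCM ⇒ U = (4/3, 2)
2. R is the intersection of line CA and line UM ⇒ R = (32/11, 35/11)
3. Y lies on line AR with AY:YR = 5:2 ⇒ Y = (26/11, 25/11)
2·[YMR] = -16/11, 2·[ACD] = 5
[YMR]:[ACD] = -16/11:5 = -16/55

[YMR]:[ACD] = -16/55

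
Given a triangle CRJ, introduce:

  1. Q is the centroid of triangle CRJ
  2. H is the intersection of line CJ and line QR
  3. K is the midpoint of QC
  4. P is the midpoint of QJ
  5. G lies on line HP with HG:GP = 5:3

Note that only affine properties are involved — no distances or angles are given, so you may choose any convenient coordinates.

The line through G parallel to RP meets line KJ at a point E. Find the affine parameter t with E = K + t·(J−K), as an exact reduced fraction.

Work in coordinates with C = (0, 0), R = (1, 0), J = (0, 1).
1. Q is the centroid of triangle CRJ ⇒ Q = (1/3, 1/3)
2. H is the intersection of line CJ and line QR ⇒ H = (0, 1/2)
3. K is the midpoint of QC ⇒ K = (1/6, 1/6)
4. P is the midpoint of QJ ⇒ P = (1/6, 2/3)
5. G lies on line HP with HG:GP = 5:3 ⇒ G = (5/48, 29/48)
through G parallel to RP: direction (-5/6, 2/3); meets KJ at E = (25/336, 211/336)
E = K + t·(J−K) with t = 31/56

t = 31/56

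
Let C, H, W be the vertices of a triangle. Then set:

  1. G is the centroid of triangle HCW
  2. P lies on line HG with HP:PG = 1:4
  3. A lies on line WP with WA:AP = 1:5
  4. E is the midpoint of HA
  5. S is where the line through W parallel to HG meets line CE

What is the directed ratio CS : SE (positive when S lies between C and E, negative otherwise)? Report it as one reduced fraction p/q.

Work in coordinates with C = (0, 0), H = (1, 0), W = (0, 1).
1. G is the centroid of triangle HCW ⇒ G = (1/3, 1/3)
2. P lies on line HG with HP:PG = 1:4 ⇒ P = (13/15, 1/15)
3. A lies on line WP with WA:AP = 1:5 ⇒ A = (13/90, 38/45)
4. E is the midpoint of HA ⇒ E = (103/180, 19/45)
5. S is where the line through W parallel to HG meets line CE ⇒ S = (206/255, 152/255)
S = C + t·(E−C) with t = 24/17, so CS:SE = t:(1−t) = 24/17:-7/17

CS:SE = -24/7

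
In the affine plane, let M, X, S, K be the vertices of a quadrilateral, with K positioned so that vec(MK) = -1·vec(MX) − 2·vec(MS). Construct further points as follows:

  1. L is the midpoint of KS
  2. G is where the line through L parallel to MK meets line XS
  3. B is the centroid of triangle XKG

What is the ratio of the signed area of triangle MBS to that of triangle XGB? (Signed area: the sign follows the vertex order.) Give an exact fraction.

[MBS]:[XGB] = 1/20

Set M = (0, 0), X = (1, 0), S = (0, 1), K = (-1, -2); any affine frame gives the same invariant.
1. L is the midpoint of KS ⇒ L = (-1/2, -1/2)
2. G is where the line through L parallel to MK meets line XS ⇒ G = (1/6, 5/6)
3. B is the centroid of triangle XKG ⇒ B = (1/18, -7/18)
2·[MBS] = 1/18, 2·[XGB] = 10/9
[MBS]:[XGB] = 1/18:10/9 = 1/20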